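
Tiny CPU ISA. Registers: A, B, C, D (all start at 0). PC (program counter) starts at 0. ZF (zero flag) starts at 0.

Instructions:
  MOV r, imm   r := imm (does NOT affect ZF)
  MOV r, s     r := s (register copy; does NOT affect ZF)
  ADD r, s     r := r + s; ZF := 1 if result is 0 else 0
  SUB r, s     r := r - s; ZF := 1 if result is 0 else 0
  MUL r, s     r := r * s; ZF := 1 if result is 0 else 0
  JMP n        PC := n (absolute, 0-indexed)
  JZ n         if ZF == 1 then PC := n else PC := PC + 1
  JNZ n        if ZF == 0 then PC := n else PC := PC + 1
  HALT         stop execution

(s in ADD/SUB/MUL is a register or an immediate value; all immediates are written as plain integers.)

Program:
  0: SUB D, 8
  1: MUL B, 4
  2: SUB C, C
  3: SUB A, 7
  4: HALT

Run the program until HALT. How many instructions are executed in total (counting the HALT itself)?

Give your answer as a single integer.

Answer: 5

Derivation:
Step 1: PC=0 exec 'SUB D, 8'. After: A=0 B=0 C=0 D=-8 ZF=0 PC=1
Step 2: PC=1 exec 'MUL B, 4'. After: A=0 B=0 C=0 D=-8 ZF=1 PC=2
Step 3: PC=2 exec 'SUB C, C'. After: A=0 B=0 C=0 D=-8 ZF=1 PC=3
Step 4: PC=3 exec 'SUB A, 7'. After: A=-7 B=0 C=0 D=-8 ZF=0 PC=4
Step 5: PC=4 exec 'HALT'. After: A=-7 B=0 C=0 D=-8 ZF=0 PC=4 HALTED
Total instructions executed: 5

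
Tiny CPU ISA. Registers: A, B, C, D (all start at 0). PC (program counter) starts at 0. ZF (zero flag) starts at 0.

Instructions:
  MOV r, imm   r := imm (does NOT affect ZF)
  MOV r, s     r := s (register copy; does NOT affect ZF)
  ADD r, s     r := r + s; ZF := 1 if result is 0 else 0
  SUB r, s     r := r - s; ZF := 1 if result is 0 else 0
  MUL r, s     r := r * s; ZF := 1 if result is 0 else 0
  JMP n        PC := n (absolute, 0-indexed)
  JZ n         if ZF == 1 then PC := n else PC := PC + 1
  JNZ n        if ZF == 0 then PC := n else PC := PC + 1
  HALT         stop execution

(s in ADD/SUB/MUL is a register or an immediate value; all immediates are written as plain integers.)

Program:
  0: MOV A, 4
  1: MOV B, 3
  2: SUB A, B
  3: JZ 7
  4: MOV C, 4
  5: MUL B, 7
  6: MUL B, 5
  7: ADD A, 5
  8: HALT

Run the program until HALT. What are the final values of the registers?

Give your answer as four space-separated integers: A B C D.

Step 1: PC=0 exec 'MOV A, 4'. After: A=4 B=0 C=0 D=0 ZF=0 PC=1
Step 2: PC=1 exec 'MOV B, 3'. After: A=4 B=3 C=0 D=0 ZF=0 PC=2
Step 3: PC=2 exec 'SUB A, B'. After: A=1 B=3 C=0 D=0 ZF=0 PC=3
Step 4: PC=3 exec 'JZ 7'. After: A=1 B=3 C=0 D=0 ZF=0 PC=4
Step 5: PC=4 exec 'MOV C, 4'. After: A=1 B=3 C=4 D=0 ZF=0 PC=5
Step 6: PC=5 exec 'MUL B, 7'. After: A=1 B=21 C=4 D=0 ZF=0 PC=6
Step 7: PC=6 exec 'MUL B, 5'. After: A=1 B=105 C=4 D=0 ZF=0 PC=7
Step 8: PC=7 exec 'ADD A, 5'. After: A=6 B=105 C=4 D=0 ZF=0 PC=8
Step 9: PC=8 exec 'HALT'. After: A=6 B=105 C=4 D=0 ZF=0 PC=8 HALTED

Answer: 6 105 4 0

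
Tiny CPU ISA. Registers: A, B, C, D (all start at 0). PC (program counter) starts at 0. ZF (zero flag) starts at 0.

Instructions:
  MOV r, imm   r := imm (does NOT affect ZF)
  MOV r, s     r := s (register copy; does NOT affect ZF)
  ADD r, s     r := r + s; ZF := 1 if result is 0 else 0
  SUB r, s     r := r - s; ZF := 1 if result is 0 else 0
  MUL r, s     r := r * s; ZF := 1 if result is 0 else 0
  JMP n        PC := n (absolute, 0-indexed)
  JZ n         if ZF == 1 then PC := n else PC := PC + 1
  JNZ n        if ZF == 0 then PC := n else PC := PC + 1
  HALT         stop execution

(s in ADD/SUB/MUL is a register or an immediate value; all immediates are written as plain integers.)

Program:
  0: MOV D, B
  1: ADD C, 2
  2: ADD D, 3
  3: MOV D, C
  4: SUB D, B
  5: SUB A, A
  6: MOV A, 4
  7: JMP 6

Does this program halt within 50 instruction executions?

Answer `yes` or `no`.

Answer: no

Derivation:
Step 1: PC=0 exec 'MOV D, B'. After: A=0 B=0 C=0 D=0 ZF=0 PC=1
Step 2: PC=1 exec 'ADD C, 2'. After: A=0 B=0 C=2 D=0 ZF=0 PC=2
Step 3: PC=2 exec 'ADD D, 3'. After: A=0 B=0 C=2 D=3 ZF=0 PC=3
Step 4: PC=3 exec 'MOV D, C'. After: A=0 B=0 C=2 D=2 ZF=0 PC=4
Step 5: PC=4 exec 'SUB D, B'. After: A=0 B=0 C=2 D=2 ZF=0 PC=5
Step 6: PC=5 exec 'SUB A, A'. After: A=0 B=0 C=2 D=2 ZF=1 PC=6
Step 7: PC=6 exec 'MOV A, 4'. After: A=4 B=0 C=2 D=2 ZF=1 PC=7
Step 8: PC=7 exec 'JMP 6'. After: A=4 B=0 C=2 D=2 ZF=1 PC=6
Step 9: PC=6 exec 'MOV A, 4'. After: A=4 B=0 C=2 D=2 ZF=1 PC=7
State after step 9 equals state after step 7: the program is in a cycle of length 2 and will never halt.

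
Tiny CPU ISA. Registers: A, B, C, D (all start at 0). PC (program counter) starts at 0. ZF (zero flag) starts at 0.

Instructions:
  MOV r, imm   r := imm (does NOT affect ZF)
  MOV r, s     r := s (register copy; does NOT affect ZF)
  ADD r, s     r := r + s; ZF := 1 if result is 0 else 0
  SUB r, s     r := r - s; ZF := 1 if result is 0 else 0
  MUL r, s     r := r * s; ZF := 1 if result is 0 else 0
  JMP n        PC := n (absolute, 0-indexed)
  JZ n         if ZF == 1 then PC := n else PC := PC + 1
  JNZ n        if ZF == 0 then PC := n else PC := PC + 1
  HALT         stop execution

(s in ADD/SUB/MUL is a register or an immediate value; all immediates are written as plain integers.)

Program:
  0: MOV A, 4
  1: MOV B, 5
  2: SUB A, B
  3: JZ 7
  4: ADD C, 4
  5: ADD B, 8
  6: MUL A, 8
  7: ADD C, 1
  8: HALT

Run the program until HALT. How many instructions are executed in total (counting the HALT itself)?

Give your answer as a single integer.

Answer: 9

Derivation:
Step 1: PC=0 exec 'MOV A, 4'. After: A=4 B=0 C=0 D=0 ZF=0 PC=1
Step 2: PC=1 exec 'MOV B, 5'. After: A=4 B=5 C=0 D=0 ZF=0 PC=2
Step 3: PC=2 exec 'SUB A, B'. After: A=-1 B=5 C=0 D=0 ZF=0 PC=3
Step 4: PC=3 exec 'JZ 7'. After: A=-1 B=5 C=0 D=0 ZF=0 PC=4
Step 5: PC=4 exec 'ADD C, 4'. After: A=-1 B=5 C=4 D=0 ZF=0 PC=5
Step 6: PC=5 exec 'ADD B, 8'. After: A=-1 B=13 C=4 D=0 ZF=0 PC=6
Step 7: PC=6 exec 'MUL A, 8'. After: A=-8 B=13 C=4 D=0 ZF=0 PC=7
Step 8: PC=7 exec 'ADD C, 1'. After: A=-8 B=13 C=5 D=0 ZF=0 PC=8
Step 9: PC=8 exec 'HALT'. After: A=-8 B=13 C=5 D=0 ZF=0 PC=8 HALTED
Total instructions executed: 9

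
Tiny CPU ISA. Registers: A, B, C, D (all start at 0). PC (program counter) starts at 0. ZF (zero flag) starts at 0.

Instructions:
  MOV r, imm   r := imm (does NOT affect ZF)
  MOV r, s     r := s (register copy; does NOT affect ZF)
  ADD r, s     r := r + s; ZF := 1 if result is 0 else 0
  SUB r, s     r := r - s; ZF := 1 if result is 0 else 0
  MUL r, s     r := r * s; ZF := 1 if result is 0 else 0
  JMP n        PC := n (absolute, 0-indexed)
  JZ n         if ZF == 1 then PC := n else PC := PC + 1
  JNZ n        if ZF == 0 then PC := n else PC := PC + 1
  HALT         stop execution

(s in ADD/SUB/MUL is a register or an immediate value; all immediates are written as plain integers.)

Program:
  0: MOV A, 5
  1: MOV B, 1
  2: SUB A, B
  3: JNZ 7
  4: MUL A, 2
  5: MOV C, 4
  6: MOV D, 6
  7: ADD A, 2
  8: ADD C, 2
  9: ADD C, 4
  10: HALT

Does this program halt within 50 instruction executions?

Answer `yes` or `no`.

Answer: yes

Derivation:
Step 1: PC=0 exec 'MOV A, 5'. After: A=5 B=0 C=0 D=0 ZF=0 PC=1
Step 2: PC=1 exec 'MOV B, 1'. After: A=5 B=1 C=0 D=0 ZF=0 PC=2
Step 3: PC=2 exec 'SUB A, B'. After: A=4 B=1 C=0 D=0 ZF=0 PC=3
Step 4: PC=3 exec 'JNZ 7'. After: A=4 B=1 C=0 D=0 ZF=0 PC=7
Step 5: PC=7 exec 'ADD A, 2'. After: A=6 B=1 C=0 D=0 ZF=0 PC=8
Step 6: PC=8 exec 'ADD C, 2'. After: A=6 B=1 C=2 D=0 ZF=0 PC=9
Step 7: PC=9 exec 'ADD C, 4'. After: A=6 B=1 C=6 D=0 ZF=0 PC=10
Step 8: PC=10 exec 'HALT'. After: A=6 B=1 C=6 D=0 ZF=0 PC=10 HALTED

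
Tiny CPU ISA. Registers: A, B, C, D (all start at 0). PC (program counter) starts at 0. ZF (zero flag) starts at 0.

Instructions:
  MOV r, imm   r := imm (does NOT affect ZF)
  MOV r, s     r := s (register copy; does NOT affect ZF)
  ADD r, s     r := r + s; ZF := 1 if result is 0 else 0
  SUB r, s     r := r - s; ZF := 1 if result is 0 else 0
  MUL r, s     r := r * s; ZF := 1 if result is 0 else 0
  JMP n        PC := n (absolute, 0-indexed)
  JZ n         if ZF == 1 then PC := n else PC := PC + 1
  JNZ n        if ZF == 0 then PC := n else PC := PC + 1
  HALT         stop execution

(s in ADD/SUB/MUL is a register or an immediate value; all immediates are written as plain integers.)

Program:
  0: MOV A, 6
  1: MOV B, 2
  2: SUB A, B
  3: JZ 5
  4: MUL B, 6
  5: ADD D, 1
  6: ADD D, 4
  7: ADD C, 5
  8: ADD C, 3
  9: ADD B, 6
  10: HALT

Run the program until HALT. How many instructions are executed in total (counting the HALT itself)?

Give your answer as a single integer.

Answer: 11

Derivation:
Step 1: PC=0 exec 'MOV A, 6'. After: A=6 B=0 C=0 D=0 ZF=0 PC=1
Step 2: PC=1 exec 'MOV B, 2'. After: A=6 B=2 C=0 D=0 ZF=0 PC=2
Step 3: PC=2 exec 'SUB A, B'. After: A=4 B=2 C=0 D=0 ZF=0 PC=3
Step 4: PC=3 exec 'JZ 5'. After: A=4 B=2 C=0 D=0 ZF=0 PC=4
Step 5: PC=4 exec 'MUL B, 6'. After: A=4 B=12 C=0 D=0 ZF=0 PC=5
Step 6: PC=5 exec 'ADD D, 1'. After: A=4 B=12 C=0 D=1 ZF=0 PC=6
Step 7: PC=6 exec 'ADD D, 4'. After: A=4 B=12 C=0 D=5 ZF=0 PC=7
Step 8: PC=7 exec 'ADD C, 5'. After: A=4 B=12 C=5 D=5 ZF=0 PC=8
Step 9: PC=8 exec 'ADD C, 3'. After: A=4 B=12 C=8 D=5 ZF=0 PC=9
Step 10: PC=9 exec 'ADD B, 6'. After: A=4 B=18 C=8 D=5 ZF=0 PC=10
Step 11: PC=10 exec 'HALT'. After: A=4 B=18 C=8 D=5 ZF=0 PC=10 HALTED
Total instructions executed: 11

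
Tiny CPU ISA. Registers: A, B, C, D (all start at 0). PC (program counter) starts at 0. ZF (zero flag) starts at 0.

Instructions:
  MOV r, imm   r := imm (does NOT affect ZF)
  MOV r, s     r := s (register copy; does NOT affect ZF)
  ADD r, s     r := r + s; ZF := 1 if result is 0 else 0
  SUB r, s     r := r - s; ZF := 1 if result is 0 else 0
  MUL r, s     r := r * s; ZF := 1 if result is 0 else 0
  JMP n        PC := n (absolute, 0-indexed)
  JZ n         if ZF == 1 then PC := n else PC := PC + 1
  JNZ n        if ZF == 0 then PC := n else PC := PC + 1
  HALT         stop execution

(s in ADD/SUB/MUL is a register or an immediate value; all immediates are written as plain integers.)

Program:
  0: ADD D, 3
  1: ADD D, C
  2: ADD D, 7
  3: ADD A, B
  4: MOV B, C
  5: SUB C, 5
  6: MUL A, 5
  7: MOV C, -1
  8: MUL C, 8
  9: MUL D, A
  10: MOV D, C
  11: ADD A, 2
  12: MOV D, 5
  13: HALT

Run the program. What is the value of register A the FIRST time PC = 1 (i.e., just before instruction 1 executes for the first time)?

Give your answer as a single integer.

Step 1: PC=0 exec 'ADD D, 3'. After: A=0 B=0 C=0 D=3 ZF=0 PC=1
First time PC=1: A=0

0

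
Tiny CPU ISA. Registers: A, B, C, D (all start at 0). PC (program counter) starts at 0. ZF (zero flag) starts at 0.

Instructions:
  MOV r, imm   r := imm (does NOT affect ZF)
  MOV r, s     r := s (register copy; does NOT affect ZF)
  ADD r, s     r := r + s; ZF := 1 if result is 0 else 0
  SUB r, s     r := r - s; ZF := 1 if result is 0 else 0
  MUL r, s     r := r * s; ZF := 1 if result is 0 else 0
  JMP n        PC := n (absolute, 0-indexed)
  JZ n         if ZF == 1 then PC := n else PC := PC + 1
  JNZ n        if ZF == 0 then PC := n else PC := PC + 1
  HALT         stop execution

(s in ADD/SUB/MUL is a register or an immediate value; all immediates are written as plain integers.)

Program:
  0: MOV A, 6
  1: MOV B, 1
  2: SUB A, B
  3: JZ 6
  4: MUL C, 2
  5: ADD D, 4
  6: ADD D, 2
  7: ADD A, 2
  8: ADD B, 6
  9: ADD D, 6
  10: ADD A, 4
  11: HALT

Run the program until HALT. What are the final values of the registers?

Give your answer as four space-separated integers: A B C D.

Step 1: PC=0 exec 'MOV A, 6'. After: A=6 B=0 C=0 D=0 ZF=0 PC=1
Step 2: PC=1 exec 'MOV B, 1'. After: A=6 B=1 C=0 D=0 ZF=0 PC=2
Step 3: PC=2 exec 'SUB A, B'. After: A=5 B=1 C=0 D=0 ZF=0 PC=3
Step 4: PC=3 exec 'JZ 6'. After: A=5 B=1 C=0 D=0 ZF=0 PC=4
Step 5: PC=4 exec 'MUL C, 2'. After: A=5 B=1 C=0 D=0 ZF=1 PC=5
Step 6: PC=5 exec 'ADD D, 4'. After: A=5 B=1 C=0 D=4 ZF=0 PC=6
Step 7: PC=6 exec 'ADD D, 2'. After: A=5 B=1 C=0 D=6 ZF=0 PC=7
Step 8: PC=7 exec 'ADD A, 2'. After: A=7 B=1 C=0 D=6 ZF=0 PC=8
Step 9: PC=8 exec 'ADD B, 6'. After: A=7 B=7 C=0 D=6 ZF=0 PC=9
Step 10: PC=9 exec 'ADD D, 6'. After: A=7 B=7 C=0 D=12 ZF=0 PC=10
Step 11: PC=10 exec 'ADD A, 4'. After: A=11 B=7 C=0 D=12 ZF=0 PC=11
Step 12: PC=11 exec 'HALT'. After: A=11 B=7 C=0 D=12 ZF=0 PC=11 HALTED

Answer: 11 7 0 12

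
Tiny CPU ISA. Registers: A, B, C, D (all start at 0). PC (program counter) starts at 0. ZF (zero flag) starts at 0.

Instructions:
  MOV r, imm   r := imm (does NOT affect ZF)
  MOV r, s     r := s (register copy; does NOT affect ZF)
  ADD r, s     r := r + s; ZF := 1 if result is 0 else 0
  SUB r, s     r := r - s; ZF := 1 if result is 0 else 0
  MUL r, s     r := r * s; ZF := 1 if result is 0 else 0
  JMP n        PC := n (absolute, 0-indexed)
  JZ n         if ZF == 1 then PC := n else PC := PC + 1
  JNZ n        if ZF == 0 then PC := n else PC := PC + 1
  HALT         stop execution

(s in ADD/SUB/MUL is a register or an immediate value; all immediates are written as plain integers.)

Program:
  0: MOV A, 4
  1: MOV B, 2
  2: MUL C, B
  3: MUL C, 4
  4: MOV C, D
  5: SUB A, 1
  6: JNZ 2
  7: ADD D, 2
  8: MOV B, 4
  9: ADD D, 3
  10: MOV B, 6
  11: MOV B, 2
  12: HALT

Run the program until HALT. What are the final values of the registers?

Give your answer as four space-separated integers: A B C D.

Step 1: PC=0 exec 'MOV A, 4'. After: A=4 B=0 C=0 D=0 ZF=0 PC=1
Step 2: PC=1 exec 'MOV B, 2'. After: A=4 B=2 C=0 D=0 ZF=0 PC=2
Step 3: PC=2 exec 'MUL C, B'. After: A=4 B=2 C=0 D=0 ZF=1 PC=3
Step 4: PC=3 exec 'MUL C, 4'. After: A=4 B=2 C=0 D=0 ZF=1 PC=4
Step 5: PC=4 exec 'MOV C, D'. After: A=4 B=2 C=0 D=0 ZF=1 PC=5
Step 6: PC=5 exec 'SUB A, 1'. After: A=3 B=2 C=0 D=0 ZF=0 PC=6
Step 7: PC=6 exec 'JNZ 2'. After: A=3 B=2 C=0 D=0 ZF=0 PC=2
Step 8: PC=2 exec 'MUL C, B'. After: A=3 B=2 C=0 D=0 ZF=1 PC=3
Step 9: PC=3 exec 'MUL C, 4'. After: A=3 B=2 C=0 D=0 ZF=1 PC=4
Step 10: PC=4 exec 'MOV C, D'. After: A=3 B=2 C=0 D=0 ZF=1 PC=5
Step 11: PC=5 exec 'SUB A, 1'. After: A=2 B=2 C=0 D=0 ZF=0 PC=6
Step 12: PC=6 exec 'JNZ 2'. After: A=2 B=2 C=0 D=0 ZF=0 PC=2
Step 13: PC=2 exec 'MUL C, B'. After: A=2 B=2 C=0 D=0 ZF=1 PC=3
Step 14: PC=3 exec 'MUL C, 4'. After: A=2 B=2 C=0 D=0 ZF=1 PC=4
Step 15: PC=4 exec 'MOV C, D'. After: A=2 B=2 C=0 D=0 ZF=1 PC=5
Step 16: PC=5 exec 'SUB A, 1'. After: A=1 B=2 C=0 D=0 ZF=0 PC=6
Step 17: PC=6 exec 'JNZ 2'. After: A=1 B=2 C=0 D=0 ZF=0 PC=2
Step 18: PC=2 exec 'MUL C, B'. After: A=1 B=2 C=0 D=0 ZF=1 PC=3
Step 19: PC=3 exec 'MUL C, 4'. After: A=1 B=2 C=0 D=0 ZF=1 PC=4
Step 20: PC=4 exec 'MOV C, D'. After: A=1 B=2 C=0 D=0 ZF=1 PC=5
Step 21: PC=5 exec 'SUB A, 1'. After: A=0 B=2 C=0 D=0 ZF=1 PC=6
Step 22: PC=6 exec 'JNZ 2'. After: A=0 B=2 C=0 D=0 ZF=1 PC=7
Step 23: PC=7 exec 'ADD D, 2'. After: A=0 B=2 C=0 D=2 ZF=0 PC=8
Step 24: PC=8 exec 'MOV B, 4'. After: A=0 B=4 C=0 D=2 ZF=0 PC=9
Step 25: PC=9 exec 'ADD D, 3'. After: A=0 B=4 C=0 D=5 ZF=0 PC=10
Step 26: PC=10 exec 'MOV B, 6'. After: A=0 B=6 C=0 D=5 ZF=0 PC=11
Step 27: PC=11 exec 'MOV B, 2'. After: A=0 B=2 C=0 D=5 ZF=0 PC=12
Step 28: PC=12 exec 'HALT'. After: A=0 B=2 C=0 D=5 ZF=0 PC=12 HALTED

Answer: 0 2 0 5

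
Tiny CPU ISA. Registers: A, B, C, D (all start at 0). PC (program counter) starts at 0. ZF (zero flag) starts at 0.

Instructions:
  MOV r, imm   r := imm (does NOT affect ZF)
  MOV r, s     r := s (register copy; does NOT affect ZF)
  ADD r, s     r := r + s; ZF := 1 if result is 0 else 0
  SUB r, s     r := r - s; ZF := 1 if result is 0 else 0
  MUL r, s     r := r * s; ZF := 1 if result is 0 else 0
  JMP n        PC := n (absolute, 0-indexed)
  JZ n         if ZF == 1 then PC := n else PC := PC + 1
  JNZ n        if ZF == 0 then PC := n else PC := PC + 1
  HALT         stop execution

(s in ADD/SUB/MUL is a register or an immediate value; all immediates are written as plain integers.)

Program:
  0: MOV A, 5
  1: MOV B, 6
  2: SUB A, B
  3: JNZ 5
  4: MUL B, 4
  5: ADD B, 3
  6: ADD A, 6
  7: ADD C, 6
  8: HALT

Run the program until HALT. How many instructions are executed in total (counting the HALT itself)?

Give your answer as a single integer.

Step 1: PC=0 exec 'MOV A, 5'. After: A=5 B=0 C=0 D=0 ZF=0 PC=1
Step 2: PC=1 exec 'MOV B, 6'. After: A=5 B=6 C=0 D=0 ZF=0 PC=2
Step 3: PC=2 exec 'SUB A, B'. After: A=-1 B=6 C=0 D=0 ZF=0 PC=3
Step 4: PC=3 exec 'JNZ 5'. After: A=-1 B=6 C=0 D=0 ZF=0 PC=5
Step 5: PC=5 exec 'ADD B, 3'. After: A=-1 B=9 C=0 D=0 ZF=0 PC=6
Step 6: PC=6 exec 'ADD A, 6'. After: A=5 B=9 C=0 D=0 ZF=0 PC=7
Step 7: PC=7 exec 'ADD C, 6'. After: A=5 B=9 C=6 D=0 ZF=0 PC=8
Step 8: PC=8 exec 'HALT'. After: A=5 B=9 C=6 D=0 ZF=0 PC=8 HALTED
Total instructions executed: 8

Answer: 8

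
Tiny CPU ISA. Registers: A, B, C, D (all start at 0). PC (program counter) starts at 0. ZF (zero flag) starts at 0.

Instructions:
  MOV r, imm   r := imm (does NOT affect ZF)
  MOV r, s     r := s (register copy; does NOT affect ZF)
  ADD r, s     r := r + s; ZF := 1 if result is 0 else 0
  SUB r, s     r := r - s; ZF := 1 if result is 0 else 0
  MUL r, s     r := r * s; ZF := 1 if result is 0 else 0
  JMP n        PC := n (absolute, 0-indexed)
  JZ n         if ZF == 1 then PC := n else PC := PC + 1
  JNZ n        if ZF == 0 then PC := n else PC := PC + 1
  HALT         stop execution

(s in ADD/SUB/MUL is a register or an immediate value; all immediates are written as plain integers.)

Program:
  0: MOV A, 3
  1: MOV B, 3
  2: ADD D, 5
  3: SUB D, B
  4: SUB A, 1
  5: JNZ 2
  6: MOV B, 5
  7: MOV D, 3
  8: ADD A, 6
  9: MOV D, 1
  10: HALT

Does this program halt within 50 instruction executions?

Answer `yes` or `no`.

Answer: yes

Derivation:
Step 1: PC=0 exec 'MOV A, 3'. After: A=3 B=0 C=0 D=0 ZF=0 PC=1
Step 2: PC=1 exec 'MOV B, 3'. After: A=3 B=3 C=0 D=0 ZF=0 PC=2
Step 3: PC=2 exec 'ADD D, 5'. After: A=3 B=3 C=0 D=5 ZF=0 PC=3
Step 4: PC=3 exec 'SUB D, B'. After: A=3 B=3 C=0 D=2 ZF=0 PC=4
Step 5: PC=4 exec 'SUB A, 1'. After: A=2 B=3 C=0 D=2 ZF=0 PC=5
Step 6: PC=5 exec 'JNZ 2'. After: A=2 B=3 C=0 D=2 ZF=0 PC=2
Step 7: PC=2 exec 'ADD D, 5'. After: A=2 B=3 C=0 D=7 ZF=0 PC=3
Step 8: PC=3 exec 'SUB D, B'. After: A=2 B=3 C=0 D=4 ZF=0 PC=4
Step 9: PC=4 exec 'SUB A, 1'. After: A=1 B=3 C=0 D=4 ZF=0 PC=5
Step 10: PC=5 exec 'JNZ 2'. After: A=1 B=3 C=0 D=4 ZF=0 PC=2
Step 11: PC=2 exec 'ADD D, 5'. After: A=1 B=3 C=0 D=9 ZF=0 PC=3
Step 12: PC=3 exec 'SUB D, B'. After: A=1 B=3 C=0 D=6 ZF=0 PC=4
Step 13: PC=4 exec 'SUB A, 1'. After: A=0 B=3 C=0 D=6 ZF=1 PC=5
Step 14: PC=5 exec 'JNZ 2'. After: A=0 B=3 C=0 D=6 ZF=1 PC=6
Step 15: PC=6 exec 'MOV B, 5'. After: A=0 B=5 C=0 D=6 ZF=1 PC=7
Step 16: PC=7 exec 'MOV D, 3'. After: A=0 B=5 C=0 D=3 ZF=1 PC=8
Step 17: PC=8 exec 'ADD A, 6'. After: A=6 B=5 C=0 D=3 ZF=0 PC=9
Step 18: PC=9 exec 'MOV D, 1'. After: A=6 B=5 C=0 D=1 ZF=0 PC=10
Step 19: PC=10 exec 'HALT'. After: A=6 B=5 C=0 D=1 ZF=0 PC=10 HALTED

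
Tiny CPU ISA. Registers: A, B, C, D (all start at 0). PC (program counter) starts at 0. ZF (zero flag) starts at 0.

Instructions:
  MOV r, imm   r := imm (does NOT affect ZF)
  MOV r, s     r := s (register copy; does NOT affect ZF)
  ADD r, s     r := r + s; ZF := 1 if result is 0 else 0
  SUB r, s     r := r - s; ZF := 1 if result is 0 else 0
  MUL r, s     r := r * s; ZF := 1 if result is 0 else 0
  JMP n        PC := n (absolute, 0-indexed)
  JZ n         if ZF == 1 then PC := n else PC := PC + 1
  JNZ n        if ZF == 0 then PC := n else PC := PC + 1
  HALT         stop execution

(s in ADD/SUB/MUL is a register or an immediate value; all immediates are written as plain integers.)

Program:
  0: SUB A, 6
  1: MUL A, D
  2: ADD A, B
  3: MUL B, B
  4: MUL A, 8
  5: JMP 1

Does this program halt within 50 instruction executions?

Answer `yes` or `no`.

Answer: no

Derivation:
Step 1: PC=0 exec 'SUB A, 6'. After: A=-6 B=0 C=0 D=0 ZF=0 PC=1
Step 2: PC=1 exec 'MUL A, D'. After: A=0 B=0 C=0 D=0 ZF=1 PC=2
Step 3: PC=2 exec 'ADD A, B'. After: A=0 B=0 C=0 D=0 ZF=1 PC=3
Step 4: PC=3 exec 'MUL B, B'. After: A=0 B=0 C=0 D=0 ZF=1 PC=4
Step 5: PC=4 exec 'MUL A, 8'. After: A=0 B=0 C=0 D=0 ZF=1 PC=5
Step 6: PC=5 exec 'JMP 1'. After: A=0 B=0 C=0 D=0 ZF=1 PC=1
Step 7: PC=1 exec 'MUL A, D'. After: A=0 B=0 C=0 D=0 ZF=1 PC=2
State after step 7 equals state after step 2: the program is in a cycle of length 5 and will never halt.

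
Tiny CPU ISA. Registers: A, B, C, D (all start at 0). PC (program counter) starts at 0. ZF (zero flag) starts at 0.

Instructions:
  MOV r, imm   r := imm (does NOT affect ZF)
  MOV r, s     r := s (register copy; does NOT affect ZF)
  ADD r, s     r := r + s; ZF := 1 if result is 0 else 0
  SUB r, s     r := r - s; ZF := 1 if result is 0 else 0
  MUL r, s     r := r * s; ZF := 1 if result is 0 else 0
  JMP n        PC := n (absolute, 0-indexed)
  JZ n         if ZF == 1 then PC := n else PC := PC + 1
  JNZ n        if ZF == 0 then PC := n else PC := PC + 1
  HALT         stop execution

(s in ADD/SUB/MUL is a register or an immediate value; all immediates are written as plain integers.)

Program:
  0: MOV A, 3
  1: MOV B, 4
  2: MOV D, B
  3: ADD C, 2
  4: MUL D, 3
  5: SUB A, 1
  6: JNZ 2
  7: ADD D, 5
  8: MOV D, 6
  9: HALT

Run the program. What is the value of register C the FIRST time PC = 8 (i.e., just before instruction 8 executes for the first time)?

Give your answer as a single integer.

Step 1: PC=0 exec 'MOV A, 3'. After: A=3 B=0 C=0 D=0 ZF=0 PC=1
Step 2: PC=1 exec 'MOV B, 4'. After: A=3 B=4 C=0 D=0 ZF=0 PC=2
Step 3: PC=2 exec 'MOV D, B'. After: A=3 B=4 C=0 D=4 ZF=0 PC=3
Step 4: PC=3 exec 'ADD C, 2'. After: A=3 B=4 C=2 D=4 ZF=0 PC=4
Step 5: PC=4 exec 'MUL D, 3'. After: A=3 B=4 C=2 D=12 ZF=0 PC=5
Step 6: PC=5 exec 'SUB A, 1'. After: A=2 B=4 C=2 D=12 ZF=0 PC=6
Step 7: PC=6 exec 'JNZ 2'. After: A=2 B=4 C=2 D=12 ZF=0 PC=2
Step 8: PC=2 exec 'MOV D, B'. After: A=2 B=4 C=2 D=4 ZF=0 PC=3
Step 9: PC=3 exec 'ADD C, 2'. After: A=2 B=4 C=4 D=4 ZF=0 PC=4
Step 10: PC=4 exec 'MUL D, 3'. After: A=2 B=4 C=4 D=12 ZF=0 PC=5
Step 11: PC=5 exec 'SUB A, 1'. After: A=1 B=4 C=4 D=12 ZF=0 PC=6
Step 12: PC=6 exec 'JNZ 2'. After: A=1 B=4 C=4 D=12 ZF=0 PC=2
Step 13: PC=2 exec 'MOV D, B'. After: A=1 B=4 C=4 D=4 ZF=0 PC=3
Step 14: PC=3 exec 'ADD C, 2'. After: A=1 B=4 C=6 D=4 ZF=0 PC=4
Step 15: PC=4 exec 'MUL D, 3'. After: A=1 B=4 C=6 D=12 ZF=0 PC=5
Step 16: PC=5 exec 'SUB A, 1'. After: A=0 B=4 C=6 D=12 ZF=1 PC=6
Step 17: PC=6 exec 'JNZ 2'. After: A=0 B=4 C=6 D=12 ZF=1 PC=7
Step 18: PC=7 exec 'ADD D, 5'. After: A=0 B=4 C=6 D=17 ZF=0 PC=8
First time PC=8: C=6

6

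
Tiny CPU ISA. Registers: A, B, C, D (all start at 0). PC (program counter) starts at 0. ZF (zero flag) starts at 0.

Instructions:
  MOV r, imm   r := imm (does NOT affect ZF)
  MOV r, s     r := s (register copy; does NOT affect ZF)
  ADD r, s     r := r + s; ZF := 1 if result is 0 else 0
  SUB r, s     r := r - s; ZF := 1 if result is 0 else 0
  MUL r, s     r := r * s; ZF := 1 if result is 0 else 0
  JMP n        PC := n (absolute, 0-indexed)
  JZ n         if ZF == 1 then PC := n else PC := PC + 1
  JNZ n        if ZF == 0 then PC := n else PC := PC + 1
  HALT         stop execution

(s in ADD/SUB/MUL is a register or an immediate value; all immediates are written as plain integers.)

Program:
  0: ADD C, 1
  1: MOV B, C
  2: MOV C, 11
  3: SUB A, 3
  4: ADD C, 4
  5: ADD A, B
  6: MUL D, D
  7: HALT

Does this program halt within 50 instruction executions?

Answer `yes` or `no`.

Answer: yes

Derivation:
Step 1: PC=0 exec 'ADD C, 1'. After: A=0 B=0 C=1 D=0 ZF=0 PC=1
Step 2: PC=1 exec 'MOV B, C'. After: A=0 B=1 C=1 D=0 ZF=0 PC=2
Step 3: PC=2 exec 'MOV C, 11'. After: A=0 B=1 C=11 D=0 ZF=0 PC=3
Step 4: PC=3 exec 'SUB A, 3'. After: A=-3 B=1 C=11 D=0 ZF=0 PC=4
Step 5: PC=4 exec 'ADD C, 4'. After: A=-3 B=1 C=15 D=0 ZF=0 PC=5
Step 6: PC=5 exec 'ADD A, B'. After: A=-2 B=1 C=15 D=0 ZF=0 PC=6
Step 7: PC=6 exec 'MUL D, D'. After: A=-2 B=1 C=15 D=0 ZF=1 PC=7
Step 8: PC=7 exec 'HALT'. After: A=-2 B=1 C=15 D=0 ZF=1 PC=7 HALTED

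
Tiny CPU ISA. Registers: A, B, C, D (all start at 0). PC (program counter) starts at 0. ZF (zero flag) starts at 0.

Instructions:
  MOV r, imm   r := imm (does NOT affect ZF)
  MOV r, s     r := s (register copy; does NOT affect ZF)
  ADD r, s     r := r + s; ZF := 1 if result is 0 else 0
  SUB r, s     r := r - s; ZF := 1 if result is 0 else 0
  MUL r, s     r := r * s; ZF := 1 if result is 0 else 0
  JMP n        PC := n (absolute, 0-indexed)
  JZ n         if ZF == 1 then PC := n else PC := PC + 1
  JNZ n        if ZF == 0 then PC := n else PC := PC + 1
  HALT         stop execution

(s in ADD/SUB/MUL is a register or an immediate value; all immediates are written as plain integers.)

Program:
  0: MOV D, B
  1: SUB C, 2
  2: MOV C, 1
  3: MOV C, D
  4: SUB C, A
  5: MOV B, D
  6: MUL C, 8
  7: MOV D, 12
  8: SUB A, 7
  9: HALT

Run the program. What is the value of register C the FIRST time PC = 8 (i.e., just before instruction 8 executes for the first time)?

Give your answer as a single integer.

Step 1: PC=0 exec 'MOV D, B'. After: A=0 B=0 C=0 D=0 ZF=0 PC=1
Step 2: PC=1 exec 'SUB C, 2'. After: A=0 B=0 C=-2 D=0 ZF=0 PC=2
Step 3: PC=2 exec 'MOV C, 1'. After: A=0 B=0 C=1 D=0 ZF=0 PC=3
Step 4: PC=3 exec 'MOV C, D'. After: A=0 B=0 C=0 D=0 ZF=0 PC=4
Step 5: PC=4 exec 'SUB C, A'. After: A=0 B=0 C=0 D=0 ZF=1 PC=5
Step 6: PC=5 exec 'MOV B, D'. After: A=0 B=0 C=0 D=0 ZF=1 PC=6
Step 7: PC=6 exec 'MUL C, 8'. After: A=0 B=0 C=0 D=0 ZF=1 PC=7
Step 8: PC=7 exec 'MOV D, 12'. After: A=0 B=0 C=0 D=12 ZF=1 PC=8
First time PC=8: C=0

0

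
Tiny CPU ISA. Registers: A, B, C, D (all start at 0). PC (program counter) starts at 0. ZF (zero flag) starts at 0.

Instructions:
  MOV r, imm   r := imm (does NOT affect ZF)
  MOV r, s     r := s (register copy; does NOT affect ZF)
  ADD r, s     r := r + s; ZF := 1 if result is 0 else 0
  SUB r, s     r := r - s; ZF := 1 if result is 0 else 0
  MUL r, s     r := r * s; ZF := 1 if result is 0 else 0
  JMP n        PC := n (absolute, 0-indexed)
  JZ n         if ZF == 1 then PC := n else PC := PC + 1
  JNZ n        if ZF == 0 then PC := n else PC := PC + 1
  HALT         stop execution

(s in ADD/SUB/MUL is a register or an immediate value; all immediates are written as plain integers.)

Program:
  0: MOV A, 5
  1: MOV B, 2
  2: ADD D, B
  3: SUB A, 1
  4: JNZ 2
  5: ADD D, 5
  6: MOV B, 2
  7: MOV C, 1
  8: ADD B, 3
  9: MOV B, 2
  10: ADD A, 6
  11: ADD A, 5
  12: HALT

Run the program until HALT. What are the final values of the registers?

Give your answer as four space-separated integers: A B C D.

Step 1: PC=0 exec 'MOV A, 5'. After: A=5 B=0 C=0 D=0 ZF=0 PC=1
Step 2: PC=1 exec 'MOV B, 2'. After: A=5 B=2 C=0 D=0 ZF=0 PC=2
Step 3: PC=2 exec 'ADD D, B'. After: A=5 B=2 C=0 D=2 ZF=0 PC=3
Step 4: PC=3 exec 'SUB A, 1'. After: A=4 B=2 C=0 D=2 ZF=0 PC=4
Step 5: PC=4 exec 'JNZ 2'. After: A=4 B=2 C=0 D=2 ZF=0 PC=2
Step 6: PC=2 exec 'ADD D, B'. After: A=4 B=2 C=0 D=4 ZF=0 PC=3
Step 7: PC=3 exec 'SUB A, 1'. After: A=3 B=2 C=0 D=4 ZF=0 PC=4
Step 8: PC=4 exec 'JNZ 2'. After: A=3 B=2 C=0 D=4 ZF=0 PC=2
Step 9: PC=2 exec 'ADD D, B'. After: A=3 B=2 C=0 D=6 ZF=0 PC=3
Step 10: PC=3 exec 'SUB A, 1'. After: A=2 B=2 C=0 D=6 ZF=0 PC=4
Step 11: PC=4 exec 'JNZ 2'. After: A=2 B=2 C=0 D=6 ZF=0 PC=2
Step 12: PC=2 exec 'ADD D, B'. After: A=2 B=2 C=0 D=8 ZF=0 PC=3
Step 13: PC=3 exec 'SUB A, 1'. After: A=1 B=2 C=0 D=8 ZF=0 PC=4
Step 14: PC=4 exec 'JNZ 2'. After: A=1 B=2 C=0 D=8 ZF=0 PC=2
Step 15: PC=2 exec 'ADD D, B'. After: A=1 B=2 C=0 D=10 ZF=0 PC=3
Step 16: PC=3 exec 'SUB A, 1'. After: A=0 B=2 C=0 D=10 ZF=1 PC=4
Step 17: PC=4 exec 'JNZ 2'. After: A=0 B=2 C=0 D=10 ZF=1 PC=5
Step 18: PC=5 exec 'ADD D, 5'. After: A=0 B=2 C=0 D=15 ZF=0 PC=6
Step 19: PC=6 exec 'MOV B, 2'. After: A=0 B=2 C=0 D=15 ZF=0 PC=7
Step 20: PC=7 exec 'MOV C, 1'. After: A=0 B=2 C=1 D=15 ZF=0 PC=8
Step 21: PC=8 exec 'ADD B, 3'. After: A=0 B=5 C=1 D=15 ZF=0 PC=9
Step 22: PC=9 exec 'MOV B, 2'. After: A=0 B=2 C=1 D=15 ZF=0 PC=10
Step 23: PC=10 exec 'ADD A, 6'. After: A=6 B=2 C=1 D=15 ZF=0 PC=11
Step 24: PC=11 exec 'ADD A, 5'. After: A=11 B=2 C=1 D=15 ZF=0 PC=12
Step 25: PC=12 exec 'HALT'. After: A=11 B=2 C=1 D=15 ZF=0 PC=12 HALTED

Answer: 11 2 1 15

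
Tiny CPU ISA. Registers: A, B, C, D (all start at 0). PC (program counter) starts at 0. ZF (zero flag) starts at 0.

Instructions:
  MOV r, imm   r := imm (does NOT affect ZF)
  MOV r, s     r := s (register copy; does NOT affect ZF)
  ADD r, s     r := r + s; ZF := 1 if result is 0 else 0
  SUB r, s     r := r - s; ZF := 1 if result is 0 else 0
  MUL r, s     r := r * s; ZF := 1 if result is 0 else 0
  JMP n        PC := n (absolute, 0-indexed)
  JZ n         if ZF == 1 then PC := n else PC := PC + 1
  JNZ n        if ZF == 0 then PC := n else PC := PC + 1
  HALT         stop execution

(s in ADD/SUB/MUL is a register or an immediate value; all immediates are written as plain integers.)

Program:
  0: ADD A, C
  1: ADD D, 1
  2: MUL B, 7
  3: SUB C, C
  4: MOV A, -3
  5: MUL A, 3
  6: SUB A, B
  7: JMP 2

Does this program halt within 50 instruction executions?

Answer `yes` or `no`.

Step 1: PC=0 exec 'ADD A, C'. After: A=0 B=0 C=0 D=0 ZF=1 PC=1
Step 2: PC=1 exec 'ADD D, 1'. After: A=0 B=0 C=0 D=1 ZF=0 PC=2
Step 3: PC=2 exec 'MUL B, 7'. After: A=0 B=0 C=0 D=1 ZF=1 PC=3
Step 4: PC=3 exec 'SUB C, C'. After: A=0 B=0 C=0 D=1 ZF=1 PC=4
Step 5: PC=4 exec 'MOV A, -3'. After: A=-3 B=0 C=0 D=1 ZF=1 PC=5
Step 6: PC=5 exec 'MUL A, 3'. After: A=-9 B=0 C=0 D=1 ZF=0 PC=6
Step 7: PC=6 exec 'SUB A, B'. After: A=-9 B=0 C=0 D=1 ZF=0 PC=7
Step 8: PC=7 exec 'JMP 2'. After: A=-9 B=0 C=0 D=1 ZF=0 PC=2
Step 9: PC=2 exec 'MUL B, 7'. After: A=-9 B=0 C=0 D=1 ZF=1 PC=3
Step 10: PC=3 exec 'SUB C, C'. After: A=-9 B=0 C=0 D=1 ZF=1 PC=4
Step 11: PC=4 exec 'MOV A, -3'. After: A=-3 B=0 C=0 D=1 ZF=1 PC=5
State after step 11 equals state after step 5: the program is in a cycle of length 6 and will never halt.

Answer: no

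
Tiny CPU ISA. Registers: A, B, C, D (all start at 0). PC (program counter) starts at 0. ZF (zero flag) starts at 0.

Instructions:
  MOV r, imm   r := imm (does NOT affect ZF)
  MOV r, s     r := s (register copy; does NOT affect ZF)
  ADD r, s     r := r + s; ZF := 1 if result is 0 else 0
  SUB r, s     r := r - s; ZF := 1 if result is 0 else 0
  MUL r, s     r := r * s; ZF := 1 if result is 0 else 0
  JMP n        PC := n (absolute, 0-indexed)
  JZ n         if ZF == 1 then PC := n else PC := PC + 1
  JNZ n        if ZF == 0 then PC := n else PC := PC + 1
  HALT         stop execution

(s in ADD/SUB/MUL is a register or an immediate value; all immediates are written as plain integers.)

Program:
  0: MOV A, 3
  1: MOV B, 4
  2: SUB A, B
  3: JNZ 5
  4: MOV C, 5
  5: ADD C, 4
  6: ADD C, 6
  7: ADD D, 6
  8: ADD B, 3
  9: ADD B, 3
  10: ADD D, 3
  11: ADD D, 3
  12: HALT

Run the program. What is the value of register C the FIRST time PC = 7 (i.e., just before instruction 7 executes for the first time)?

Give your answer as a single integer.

Step 1: PC=0 exec 'MOV A, 3'. After: A=3 B=0 C=0 D=0 ZF=0 PC=1
Step 2: PC=1 exec 'MOV B, 4'. After: A=3 B=4 C=0 D=0 ZF=0 PC=2
Step 3: PC=2 exec 'SUB A, B'. After: A=-1 B=4 C=0 D=0 ZF=0 PC=3
Step 4: PC=3 exec 'JNZ 5'. After: A=-1 B=4 C=0 D=0 ZF=0 PC=5
Step 5: PC=5 exec 'ADD C, 4'. After: A=-1 B=4 C=4 D=0 ZF=0 PC=6
Step 6: PC=6 exec 'ADD C, 6'. After: A=-1 B=4 C=10 D=0 ZF=0 PC=7
First time PC=7: C=10

10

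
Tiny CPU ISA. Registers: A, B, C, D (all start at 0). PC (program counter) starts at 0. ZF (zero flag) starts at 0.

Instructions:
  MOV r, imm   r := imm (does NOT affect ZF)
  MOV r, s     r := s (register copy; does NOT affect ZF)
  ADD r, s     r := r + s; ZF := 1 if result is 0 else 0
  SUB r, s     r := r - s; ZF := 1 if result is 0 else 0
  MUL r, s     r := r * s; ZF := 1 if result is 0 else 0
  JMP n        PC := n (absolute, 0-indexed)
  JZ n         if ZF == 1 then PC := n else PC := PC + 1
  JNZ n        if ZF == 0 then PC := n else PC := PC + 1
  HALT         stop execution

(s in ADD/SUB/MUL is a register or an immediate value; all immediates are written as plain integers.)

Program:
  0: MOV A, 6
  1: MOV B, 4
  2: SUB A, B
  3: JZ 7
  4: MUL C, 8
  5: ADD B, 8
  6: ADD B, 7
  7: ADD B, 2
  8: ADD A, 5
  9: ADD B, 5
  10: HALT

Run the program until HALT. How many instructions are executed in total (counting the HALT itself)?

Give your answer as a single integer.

Step 1: PC=0 exec 'MOV A, 6'. After: A=6 B=0 C=0 D=0 ZF=0 PC=1
Step 2: PC=1 exec 'MOV B, 4'. After: A=6 B=4 C=0 D=0 ZF=0 PC=2
Step 3: PC=2 exec 'SUB A, B'. After: A=2 B=4 C=0 D=0 ZF=0 PC=3
Step 4: PC=3 exec 'JZ 7'. After: A=2 B=4 C=0 D=0 ZF=0 PC=4
Step 5: PC=4 exec 'MUL C, 8'. After: A=2 B=4 C=0 D=0 ZF=1 PC=5
Step 6: PC=5 exec 'ADD B, 8'. After: A=2 B=12 C=0 D=0 ZF=0 PC=6
Step 7: PC=6 exec 'ADD B, 7'. After: A=2 B=19 C=0 D=0 ZF=0 PC=7
Step 8: PC=7 exec 'ADD B, 2'. After: A=2 B=21 C=0 D=0 ZF=0 PC=8
Step 9: PC=8 exec 'ADD A, 5'. After: A=7 B=21 C=0 D=0 ZF=0 PC=9
Step 10: PC=9 exec 'ADD B, 5'. After: A=7 B=26 C=0 D=0 ZF=0 PC=10
Step 11: PC=10 exec 'HALT'. After: A=7 B=26 C=0 D=0 ZF=0 PC=10 HALTED
Total instructions executed: 11

Answer: 11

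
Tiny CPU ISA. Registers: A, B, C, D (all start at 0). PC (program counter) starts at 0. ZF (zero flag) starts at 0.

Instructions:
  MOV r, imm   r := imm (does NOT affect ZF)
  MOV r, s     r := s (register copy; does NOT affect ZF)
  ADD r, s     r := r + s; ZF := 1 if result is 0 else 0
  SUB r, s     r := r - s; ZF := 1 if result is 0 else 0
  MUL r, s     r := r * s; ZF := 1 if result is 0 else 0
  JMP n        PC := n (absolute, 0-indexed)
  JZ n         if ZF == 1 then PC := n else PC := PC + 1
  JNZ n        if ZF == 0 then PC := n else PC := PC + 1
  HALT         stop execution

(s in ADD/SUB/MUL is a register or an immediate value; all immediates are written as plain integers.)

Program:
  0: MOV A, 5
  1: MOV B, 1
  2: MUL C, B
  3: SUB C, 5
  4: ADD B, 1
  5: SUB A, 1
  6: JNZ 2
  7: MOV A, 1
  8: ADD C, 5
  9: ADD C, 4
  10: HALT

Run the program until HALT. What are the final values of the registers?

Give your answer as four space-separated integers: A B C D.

Step 1: PC=0 exec 'MOV A, 5'. After: A=5 B=0 C=0 D=0 ZF=0 PC=1
Step 2: PC=1 exec 'MOV B, 1'. After: A=5 B=1 C=0 D=0 ZF=0 PC=2
Step 3: PC=2 exec 'MUL C, B'. After: A=5 B=1 C=0 D=0 ZF=1 PC=3
Step 4: PC=3 exec 'SUB C, 5'. After: A=5 B=1 C=-5 D=0 ZF=0 PC=4
Step 5: PC=4 exec 'ADD B, 1'. After: A=5 B=2 C=-5 D=0 ZF=0 PC=5
Step 6: PC=5 exec 'SUB A, 1'. After: A=4 B=2 C=-5 D=0 ZF=0 PC=6
Step 7: PC=6 exec 'JNZ 2'. After: A=4 B=2 C=-5 D=0 ZF=0 PC=2
Step 8: PC=2 exec 'MUL C, B'. After: A=4 B=2 C=-10 D=0 ZF=0 PC=3
Step 9: PC=3 exec 'SUB C, 5'. After: A=4 B=2 C=-15 D=0 ZF=0 PC=4
Step 10: PC=4 exec 'ADD B, 1'. After: A=4 B=3 C=-15 D=0 ZF=0 PC=5
Step 11: PC=5 exec 'SUB A, 1'. After: A=3 B=3 C=-15 D=0 ZF=0 PC=6
Step 12: PC=6 exec 'JNZ 2'. After: A=3 B=3 C=-15 D=0 ZF=0 PC=2
Step 13: PC=2 exec 'MUL C, B'. After: A=3 B=3 C=-45 D=0 ZF=0 PC=3
Step 14: PC=3 exec 'SUB C, 5'. After: A=3 B=3 C=-50 D=0 ZF=0 PC=4
Step 15: PC=4 exec 'ADD B, 1'. After: A=3 B=4 C=-50 D=0 ZF=0 PC=5
Step 16: PC=5 exec 'SUB A, 1'. After: A=2 B=4 C=-50 D=0 ZF=0 PC=6
Step 17: PC=6 exec 'JNZ 2'. After: A=2 B=4 C=-50 D=0 ZF=0 PC=2
Step 18: PC=2 exec 'MUL C, B'. After: A=2 B=4 C=-200 D=0 ZF=0 PC=3
Step 19: PC=3 exec 'SUB C, 5'. After: A=2 B=4 C=-205 D=0 ZF=0 PC=4
Step 20: PC=4 exec 'ADD B, 1'. After: A=2 B=5 C=-205 D=0 ZF=0 PC=5
Step 21: PC=5 exec 'SUB A, 1'. After: A=1 B=5 C=-205 D=0 ZF=0 PC=6
Step 22: PC=6 exec 'JNZ 2'. After: A=1 B=5 C=-205 D=0 ZF=0 PC=2
Step 23: PC=2 exec 'MUL C, B'. After: A=1 B=5 C=-1025 D=0 ZF=0 PC=3
Step 24: PC=3 exec 'SUB C, 5'. After: A=1 B=5 C=-1030 D=0 ZF=0 PC=4
Step 25: PC=4 exec 'ADD B, 1'. After: A=1 B=6 C=-1030 D=0 ZF=0 PC=5
Step 26: PC=5 exec 'SUB A, 1'. After: A=0 B=6 C=-1030 D=0 ZF=1 PC=6
Step 27: PC=6 exec 'JNZ 2'. After: A=0 B=6 C=-1030 D=0 ZF=1 PC=7
Step 28: PC=7 exec 'MOV A, 1'. After: A=1 B=6 C=-1030 D=0 ZF=1 PC=8
Step 29: PC=8 exec 'ADD C, 5'. After: A=1 B=6 C=-1025 D=0 ZF=0 PC=9
Step 30: PC=9 exec 'ADD C, 4'. After: A=1 B=6 C=-1021 D=0 ZF=0 PC=10
Step 31: PC=10 exec 'HALT'. After: A=1 B=6 C=-1021 D=0 ZF=0 PC=10 HALTED

Answer: 1 6 -1021 0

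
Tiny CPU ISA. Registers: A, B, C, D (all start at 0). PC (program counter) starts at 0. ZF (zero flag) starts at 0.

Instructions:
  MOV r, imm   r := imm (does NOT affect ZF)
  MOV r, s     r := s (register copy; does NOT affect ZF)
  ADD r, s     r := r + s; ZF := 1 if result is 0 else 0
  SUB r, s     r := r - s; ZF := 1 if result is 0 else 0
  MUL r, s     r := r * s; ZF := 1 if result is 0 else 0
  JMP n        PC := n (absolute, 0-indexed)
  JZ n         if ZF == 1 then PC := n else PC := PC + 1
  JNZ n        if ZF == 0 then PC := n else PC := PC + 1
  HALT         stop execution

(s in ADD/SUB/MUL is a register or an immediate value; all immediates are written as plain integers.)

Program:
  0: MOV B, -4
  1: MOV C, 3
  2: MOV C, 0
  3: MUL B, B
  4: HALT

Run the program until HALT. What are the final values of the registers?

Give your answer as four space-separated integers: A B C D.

Answer: 0 16 0 0

Derivation:
Step 1: PC=0 exec 'MOV B, -4'. After: A=0 B=-4 C=0 D=0 ZF=0 PC=1
Step 2: PC=1 exec 'MOV C, 3'. After: A=0 B=-4 C=3 D=0 ZF=0 PC=2
Step 3: PC=2 exec 'MOV C, 0'. After: A=0 B=-4 C=0 D=0 ZF=0 PC=3
Step 4: PC=3 exec 'MUL B, B'. After: A=0 B=16 C=0 D=0 ZF=0 PC=4
Step 5: PC=4 exec 'HALT'. After: A=0 B=16 C=0 D=0 ZF=0 PC=4 HALTED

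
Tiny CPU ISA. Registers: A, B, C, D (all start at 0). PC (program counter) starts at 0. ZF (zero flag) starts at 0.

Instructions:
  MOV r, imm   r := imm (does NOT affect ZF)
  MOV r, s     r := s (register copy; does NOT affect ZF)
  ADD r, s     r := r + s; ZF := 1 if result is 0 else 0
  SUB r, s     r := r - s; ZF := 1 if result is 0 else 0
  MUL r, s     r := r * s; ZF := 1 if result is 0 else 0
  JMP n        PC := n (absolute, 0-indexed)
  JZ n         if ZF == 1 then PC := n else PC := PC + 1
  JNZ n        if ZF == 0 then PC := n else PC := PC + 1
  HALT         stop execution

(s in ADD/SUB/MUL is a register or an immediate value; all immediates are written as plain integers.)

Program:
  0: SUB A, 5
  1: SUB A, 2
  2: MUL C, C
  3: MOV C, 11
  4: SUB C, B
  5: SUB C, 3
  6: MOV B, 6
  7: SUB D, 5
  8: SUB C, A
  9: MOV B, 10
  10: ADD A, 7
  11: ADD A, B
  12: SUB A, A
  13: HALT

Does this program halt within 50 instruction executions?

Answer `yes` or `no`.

Answer: yes

Derivation:
Step 1: PC=0 exec 'SUB A, 5'. After: A=-5 B=0 C=0 D=0 ZF=0 PC=1
Step 2: PC=1 exec 'SUB A, 2'. After: A=-7 B=0 C=0 D=0 ZF=0 PC=2
Step 3: PC=2 exec 'MUL C, C'. After: A=-7 B=0 C=0 D=0 ZF=1 PC=3
Step 4: PC=3 exec 'MOV C, 11'. After: A=-7 B=0 C=11 D=0 ZF=1 PC=4
Step 5: PC=4 exec 'SUB C, B'. After: A=-7 B=0 C=11 D=0 ZF=0 PC=5
Step 6: PC=5 exec 'SUB C, 3'. After: A=-7 B=0 C=8 D=0 ZF=0 PC=6
Step 7: PC=6 exec 'MOV B, 6'. After: A=-7 B=6 C=8 D=0 ZF=0 PC=7
Step 8: PC=7 exec 'SUB D, 5'. After: A=-7 B=6 C=8 D=-5 ZF=0 PC=8
Step 9: PC=8 exec 'SUB C, A'. After: A=-7 B=6 C=15 D=-5 ZF=0 PC=9
Step 10: PC=9 exec 'MOV B, 10'. After: A=-7 B=10 C=15 D=-5 ZF=0 PC=10
Step 11: PC=10 exec 'ADD A, 7'. After: A=0 B=10 C=15 D=-5 ZF=1 PC=11
Step 12: PC=11 exec 'ADD A, B'. After: A=10 B=10 C=15 D=-5 ZF=0 PC=12
Step 13: PC=12 exec 'SUB A, A'. After: A=0 B=10 C=15 D=-5 ZF=1 PC=13
Step 14: PC=13 exec 'HALT'. After: A=0 B=10 C=15 D=-5 ZF=1 PC=13 HALTED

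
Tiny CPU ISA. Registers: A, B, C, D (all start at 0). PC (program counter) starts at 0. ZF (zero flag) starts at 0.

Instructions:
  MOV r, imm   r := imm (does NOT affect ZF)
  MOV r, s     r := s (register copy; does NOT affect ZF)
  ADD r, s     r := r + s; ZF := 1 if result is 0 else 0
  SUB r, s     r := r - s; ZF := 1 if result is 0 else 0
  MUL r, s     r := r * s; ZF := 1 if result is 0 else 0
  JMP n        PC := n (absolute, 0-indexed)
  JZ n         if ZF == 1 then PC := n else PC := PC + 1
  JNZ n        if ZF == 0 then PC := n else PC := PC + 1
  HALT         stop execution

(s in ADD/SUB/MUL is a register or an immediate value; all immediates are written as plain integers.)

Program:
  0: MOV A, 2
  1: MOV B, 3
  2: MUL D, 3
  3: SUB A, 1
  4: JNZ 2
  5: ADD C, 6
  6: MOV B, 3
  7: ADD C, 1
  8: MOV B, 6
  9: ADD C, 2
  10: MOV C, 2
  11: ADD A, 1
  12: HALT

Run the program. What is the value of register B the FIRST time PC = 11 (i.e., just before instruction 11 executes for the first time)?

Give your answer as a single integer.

Step 1: PC=0 exec 'MOV A, 2'. After: A=2 B=0 C=0 D=0 ZF=0 PC=1
Step 2: PC=1 exec 'MOV B, 3'. After: A=2 B=3 C=0 D=0 ZF=0 PC=2
Step 3: PC=2 exec 'MUL D, 3'. After: A=2 B=3 C=0 D=0 ZF=1 PC=3
Step 4: PC=3 exec 'SUB A, 1'. After: A=1 B=3 C=0 D=0 ZF=0 PC=4
Step 5: PC=4 exec 'JNZ 2'. After: A=1 B=3 C=0 D=0 ZF=0 PC=2
Step 6: PC=2 exec 'MUL D, 3'. After: A=1 B=3 C=0 D=0 ZF=1 PC=3
Step 7: PC=3 exec 'SUB A, 1'. After: A=0 B=3 C=0 D=0 ZF=1 PC=4
Step 8: PC=4 exec 'JNZ 2'. After: A=0 B=3 C=0 D=0 ZF=1 PC=5
Step 9: PC=5 exec 'ADD C, 6'. After: A=0 B=3 C=6 D=0 ZF=0 PC=6
Step 10: PC=6 exec 'MOV B, 3'. After: A=0 B=3 C=6 D=0 ZF=0 PC=7
Step 11: PC=7 exec 'ADD C, 1'. After: A=0 B=3 C=7 D=0 ZF=0 PC=8
Step 12: PC=8 exec 'MOV B, 6'. After: A=0 B=6 C=7 D=0 ZF=0 PC=9
Step 13: PC=9 exec 'ADD C, 2'. After: A=0 B=6 C=9 D=0 ZF=0 PC=10
Step 14: PC=10 exec 'MOV C, 2'. After: A=0 B=6 C=2 D=0 ZF=0 PC=11
First time PC=11: B=6

6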